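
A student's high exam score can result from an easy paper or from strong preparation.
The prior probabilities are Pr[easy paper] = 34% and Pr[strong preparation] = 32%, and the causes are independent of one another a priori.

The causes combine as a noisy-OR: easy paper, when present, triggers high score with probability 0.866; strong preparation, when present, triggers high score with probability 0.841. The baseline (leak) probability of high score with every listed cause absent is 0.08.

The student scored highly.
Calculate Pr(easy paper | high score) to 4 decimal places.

Under noisy-OR, P(high score | causes) = 1 − (1−0.08)·∏(1−qᵢ) over the active causes.
P(high score) = 0.08×0.66×0.68 + 0.85372×0.66×0.32 + 0.87672×0.34×0.68 + 0.980398×0.34×0.32 = 0.035904 + 0.180306 + 0.202698 + 0.106667 = 0.525575
Of this, 0.309365 comes from 0.202698 + 0.106667 (the easy paper=true cases).
P(easy paper | high score) = 0.309365 / 0.525575 ≈ 0.5886

Pr(easy paper | high score) ≈ 0.5886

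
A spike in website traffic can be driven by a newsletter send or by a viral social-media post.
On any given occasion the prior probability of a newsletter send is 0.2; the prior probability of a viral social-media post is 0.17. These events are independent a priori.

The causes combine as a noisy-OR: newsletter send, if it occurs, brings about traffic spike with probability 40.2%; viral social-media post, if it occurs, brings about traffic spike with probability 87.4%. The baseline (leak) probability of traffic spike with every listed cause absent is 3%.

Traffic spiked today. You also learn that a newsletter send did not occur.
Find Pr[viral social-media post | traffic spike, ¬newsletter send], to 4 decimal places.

Under noisy-OR, P(traffic spike | causes) = 1 − (1−0.03)·∏(1−qᵢ) over the active causes.
P(traffic spike | ¬newsletter send) = 0.03×0.83 + 0.87778×0.17 = 0.024900 + 0.149223 = 0.174123
The viral social-media post-present share is 0.87778×0.17 = 0.149223.
Hence the posterior is 0.149223/0.174123 ≈ 0.8570.

Pr[viral social-media post | traffic spike, ¬newsletter send] ≈ 0.8570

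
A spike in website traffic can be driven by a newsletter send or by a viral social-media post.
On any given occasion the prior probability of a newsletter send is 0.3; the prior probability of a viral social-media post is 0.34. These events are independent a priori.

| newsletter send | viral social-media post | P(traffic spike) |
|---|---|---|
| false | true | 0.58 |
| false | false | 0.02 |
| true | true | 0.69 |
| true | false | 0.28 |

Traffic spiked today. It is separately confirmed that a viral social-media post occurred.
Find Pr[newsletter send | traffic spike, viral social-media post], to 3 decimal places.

Pr[newsletter send | traffic spike, viral social-media post] ≈ 0.338

Enumerate both values of newsletter send and weight by the priors:
  P(traffic spike | viral social-media post) = 0.58×0.7 + 0.69×0.3
        = 0.406000 + 0.207000 = 0.613000
Configurations with newsletter send contribute 0.207000, so
  P(newsletter send | traffic spike, viral social-media post) = 0.207000 / 0.613000 ≈ 0.338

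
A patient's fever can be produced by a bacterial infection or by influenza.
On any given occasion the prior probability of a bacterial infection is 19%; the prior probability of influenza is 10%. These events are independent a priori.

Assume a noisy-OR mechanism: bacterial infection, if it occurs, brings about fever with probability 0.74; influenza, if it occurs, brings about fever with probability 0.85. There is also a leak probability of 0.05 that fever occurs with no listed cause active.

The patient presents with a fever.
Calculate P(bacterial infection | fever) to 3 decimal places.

P(bacterial infection | fever) ≈ 0.581

Under noisy-OR, P(fever | causes) = 1 − (1−0.05)·∏(1−qᵢ) over the active causes.
P(fever) = 0.05*0.81*0.9 + 0.8575*0.81*0.1 + 0.753*0.19*0.9 + 0.96295*0.19*0.1 = 0.036450 + 0.069458 + 0.128763 + 0.018296 = 0.252967
Of this, 0.147059 comes from 0.128763 + 0.018296 (the bacterial infection=true cases).
P(bacterial infection | fever) = 0.147059 / 0.252967 ≈ 0.581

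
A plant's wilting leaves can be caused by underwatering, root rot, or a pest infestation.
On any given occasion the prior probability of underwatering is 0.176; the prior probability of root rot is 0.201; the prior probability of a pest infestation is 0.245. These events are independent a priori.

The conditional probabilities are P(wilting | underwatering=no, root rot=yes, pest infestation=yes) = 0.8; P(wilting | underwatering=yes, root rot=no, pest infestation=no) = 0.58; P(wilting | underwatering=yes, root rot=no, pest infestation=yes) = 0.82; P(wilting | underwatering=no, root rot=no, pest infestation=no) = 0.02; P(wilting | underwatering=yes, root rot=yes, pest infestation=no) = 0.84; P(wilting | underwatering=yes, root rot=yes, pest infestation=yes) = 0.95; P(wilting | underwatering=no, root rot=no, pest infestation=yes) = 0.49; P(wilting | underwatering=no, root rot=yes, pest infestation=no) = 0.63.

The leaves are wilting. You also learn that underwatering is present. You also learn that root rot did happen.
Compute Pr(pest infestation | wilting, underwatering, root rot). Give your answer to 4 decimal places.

Pr(pest infestation | wilting, underwatering, root rot) ≈ 0.2685

By total probability over both values of pest infestation:
  P(wilting | underwatering, root rot) = 0.84×0.755 + 0.95×0.245
        = 0.634200 + 0.232750 = 0.866950
Configurations with pest infestation contribute 0.232750, so
  P(pest infestation | wilting, underwatering, root rot) = 0.232750 / 0.866950 ≈ 0.2685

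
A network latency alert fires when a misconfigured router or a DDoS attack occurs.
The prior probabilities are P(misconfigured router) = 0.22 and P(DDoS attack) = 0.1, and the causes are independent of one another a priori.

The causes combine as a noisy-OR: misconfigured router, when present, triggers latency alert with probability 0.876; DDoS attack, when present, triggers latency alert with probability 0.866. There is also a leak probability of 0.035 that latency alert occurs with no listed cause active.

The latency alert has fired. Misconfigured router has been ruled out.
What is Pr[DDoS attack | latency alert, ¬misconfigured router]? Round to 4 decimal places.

Pr[DDoS attack | latency alert, ¬misconfigured router] ≈ 0.7343

Under noisy-OR, P(latency alert | causes) = 1 − (1−0.035)·∏(1−qᵢ) over the active causes.
P(latency alert | ¬misconfigured router) = 0.035×0.9 + 0.87069×0.1 = 0.031500 + 0.087069 = 0.118569
The DDoS attack-present share is 0.87069×0.1 = 0.087069.
So P(DDoS attack | latency alert, ¬misconfigured router) = 0.087069/0.118569 ≈ 0.7343.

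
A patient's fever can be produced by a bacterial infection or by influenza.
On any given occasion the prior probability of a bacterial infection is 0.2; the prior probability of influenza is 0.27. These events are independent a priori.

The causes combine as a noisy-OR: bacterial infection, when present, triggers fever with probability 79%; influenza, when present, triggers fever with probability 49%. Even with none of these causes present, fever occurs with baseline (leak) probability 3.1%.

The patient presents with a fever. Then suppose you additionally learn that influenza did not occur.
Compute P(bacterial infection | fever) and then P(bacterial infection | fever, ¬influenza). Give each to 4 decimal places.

Under noisy-OR, P(fever | causes) = 1 − (1−0.031)·∏(1−qᵢ) over the active causes.
P(fever) = 0.031*0.8*0.73 + 0.50581*0.8*0.27 + 0.79651*0.2*0.73 + 0.89622*0.2*0.27 = 0.018104 + 0.109255 + 0.116290 + 0.048396 = 0.292045
Restricting to configurations with bacterial infection present: 0.116290 + 0.048396 = 0.164686.
Hence the posterior is 0.164686/0.292045 ≈ 0.5639.

Now condition on the additional information:
P(fever | ¬influenza) = 0.031·0.8 + 0.79651·0.2 = 0.024800 + 0.159302 = 0.184102
Restricting to configurations with bacterial infection present: 0.79651·0.2 = 0.159302.
Hence the posterior is 0.159302/0.184102 ≈ 0.8653.
Ruling out influenza raises the posterior on bacterial infection — the flip side of explaining away.

P(bacterial infection | fever) ≈ 0.5639; P(bacterial infection | fever, ¬influenza) ≈ 0.8653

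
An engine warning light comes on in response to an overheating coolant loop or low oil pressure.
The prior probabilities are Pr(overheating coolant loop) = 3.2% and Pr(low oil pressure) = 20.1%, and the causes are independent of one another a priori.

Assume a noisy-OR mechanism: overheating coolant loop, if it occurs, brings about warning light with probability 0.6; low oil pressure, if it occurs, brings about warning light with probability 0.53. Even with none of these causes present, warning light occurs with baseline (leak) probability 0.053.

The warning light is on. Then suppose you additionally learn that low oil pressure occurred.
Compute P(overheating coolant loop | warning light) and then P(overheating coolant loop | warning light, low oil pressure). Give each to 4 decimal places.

Under noisy-OR, P(warning light | causes) = 1 − (1−0.053)·∏(1−qᵢ) over the active causes.
Numerator (weight on configurations with overheating coolant loop): 0.015883 + 0.005287 = 0.021170
Normalizer over all consistent configurations: 0.053·0.968·0.799 + 0.55491·0.968·0.201 + 0.6212·0.032·0.799 + 0.821964·0.032·0.201 = 0.170130
Posterior = 0.021170 / 0.170130 ≈ 0.1244

Now also conditioning on low oil pressure=true:
P(warning light | low oil pressure) = 0.55491×0.968 + 0.821964×0.032 = 0.537153 + 0.026303 = 0.563456
Restricting to configurations with overheating coolant loop present: 0.821964×0.032 = 0.026303.
So P(overheating coolant loop | warning light, low oil pressure) = 0.026303/0.563456 ≈ 0.0467.
This is intercausal reasoning (explaining away): once low oil pressure accounts for the warning light, overheating coolant loop becomes less likely.

P(overheating coolant loop | warning light) ≈ 0.1244; P(overheating coolant loop | warning light, low oil pressure) ≈ 0.0467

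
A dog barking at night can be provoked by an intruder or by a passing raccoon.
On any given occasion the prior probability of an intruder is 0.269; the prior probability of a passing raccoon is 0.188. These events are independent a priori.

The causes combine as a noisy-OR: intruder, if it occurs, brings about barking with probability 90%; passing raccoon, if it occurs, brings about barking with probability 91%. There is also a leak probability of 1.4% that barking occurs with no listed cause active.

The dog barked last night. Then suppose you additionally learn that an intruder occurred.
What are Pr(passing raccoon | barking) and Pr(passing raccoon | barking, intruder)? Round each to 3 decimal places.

Pr(passing raccoon | barking) ≈ 0.461; Pr(passing raccoon | barking, intruder) ≈ 0.203

Under noisy-OR, P(barking | causes) = 1 − (1−0.014)·∏(1−qᵢ) over the active causes.
P(barking) = 0.014*0.731*0.812 + 0.91126*0.731*0.188 + 0.9014*0.269*0.812 + 0.991126*0.269*0.188 = 0.008310 + 0.125233 + 0.196891 + 0.050123 = 0.380557
The passing raccoon-present share is 0.125233 + 0.050123 = 0.175356.
So P(passing raccoon | barking) = 0.175356/0.380557 ≈ 0.461.

With the extra evidence:
Sum P(barking|·) weighted by the priors over both values of passing raccoon:
  P(barking | intruder) = 0.9014·0.812 + 0.991126·0.188
        = 0.731937 + 0.186332 = 0.918269
Keeping only the passing raccoon-present terms gives 0.186332, so
  P(passing raccoon | barking, intruder) = 0.186332 / 0.918269 ≈ 0.203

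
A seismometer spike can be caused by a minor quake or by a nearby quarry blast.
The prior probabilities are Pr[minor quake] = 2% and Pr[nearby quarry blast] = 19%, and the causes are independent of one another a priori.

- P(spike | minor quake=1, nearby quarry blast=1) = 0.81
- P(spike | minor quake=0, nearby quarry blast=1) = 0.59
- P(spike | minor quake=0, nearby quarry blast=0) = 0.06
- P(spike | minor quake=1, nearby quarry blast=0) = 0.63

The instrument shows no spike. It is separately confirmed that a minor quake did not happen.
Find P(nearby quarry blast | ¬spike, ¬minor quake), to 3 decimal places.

Weight on nearby quarry blast=true, given the evidence: 0.41×0.19 = 0.077900
Denominator P(¬spike | ¬minor quake): 0.94×0.81 + 0.41×0.19 = 0.839300
P(nearby quarry blast | ¬spike, ¬minor quake) = 0.077900/0.839300 ≈ 0.093

P(nearby quarry blast | ¬spike, ¬minor quake) ≈ 0.093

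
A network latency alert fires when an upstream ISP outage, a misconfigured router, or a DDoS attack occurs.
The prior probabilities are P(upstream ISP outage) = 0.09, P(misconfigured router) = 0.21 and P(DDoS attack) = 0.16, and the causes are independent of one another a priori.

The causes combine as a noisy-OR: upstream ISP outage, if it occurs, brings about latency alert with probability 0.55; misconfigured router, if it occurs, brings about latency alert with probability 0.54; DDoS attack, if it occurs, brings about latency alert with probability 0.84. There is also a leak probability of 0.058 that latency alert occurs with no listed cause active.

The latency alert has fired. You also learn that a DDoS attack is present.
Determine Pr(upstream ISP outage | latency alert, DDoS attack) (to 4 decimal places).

Under noisy-OR, P(latency alert | causes) = 1 − (1−0.058)·∏(1−qᵢ) over the active causes.
For the numerator, keep only upstream ISP outage=true terms: 0.066278 + 0.018310 = 0.084588
The normalizing constant is 0.84928*0.91*0.79 + 0.930669*0.91*0.21 + 0.932176*0.09*0.79 + 0.968801*0.09*0.21 = 0.872986
Posterior = 0.084588 / 0.872986 ≈ 0.0969

Pr(upstream ISP outage | latency alert, DDoS attack) ≈ 0.0969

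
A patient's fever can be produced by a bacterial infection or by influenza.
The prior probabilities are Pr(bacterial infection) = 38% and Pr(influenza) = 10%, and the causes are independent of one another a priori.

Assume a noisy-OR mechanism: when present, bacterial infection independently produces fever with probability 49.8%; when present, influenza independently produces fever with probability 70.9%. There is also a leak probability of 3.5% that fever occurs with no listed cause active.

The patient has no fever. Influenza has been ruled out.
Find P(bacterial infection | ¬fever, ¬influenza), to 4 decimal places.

Under noisy-OR, P(fever | causes) = 1 − (1−0.035)·∏(1−qᵢ) over the active causes.
By total probability over both values of bacterial infection:
  P(¬fever | ¬influenza) = 0.965×0.62 + 0.48443×0.38
        = 0.598300 + 0.184083 = 0.782383
Keeping only the bacterial infection-present terms gives 0.184083, so
  P(bacterial infection | ¬fever, ¬influenza) = 0.184083 / 0.782383 ≈ 0.2353

P(bacterial infection | ¬fever, ¬influenza) ≈ 0.2353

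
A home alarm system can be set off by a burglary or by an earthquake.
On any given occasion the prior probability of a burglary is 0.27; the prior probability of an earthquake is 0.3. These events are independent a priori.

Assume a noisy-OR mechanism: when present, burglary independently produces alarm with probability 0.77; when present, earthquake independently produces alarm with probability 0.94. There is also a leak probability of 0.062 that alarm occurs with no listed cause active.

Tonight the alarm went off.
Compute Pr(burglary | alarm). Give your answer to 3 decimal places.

Under noisy-OR, P(alarm | causes) = 1 − (1−0.062)·∏(1−qᵢ) over the active causes.
P(alarm) = 0.062·0.73·0.7 + 0.94372·0.73·0.3 + 0.78426·0.27·0.7 + 0.987056·0.27·0.3 = 0.031682 + 0.206675 + 0.148225 + 0.079952 = 0.466534
The burglary-present share is 0.148225 + 0.079952 = 0.228177.
P(burglary | alarm) = 0.228177 / 0.466534 ≈ 0.489

Pr(burglary | alarm) ≈ 0.489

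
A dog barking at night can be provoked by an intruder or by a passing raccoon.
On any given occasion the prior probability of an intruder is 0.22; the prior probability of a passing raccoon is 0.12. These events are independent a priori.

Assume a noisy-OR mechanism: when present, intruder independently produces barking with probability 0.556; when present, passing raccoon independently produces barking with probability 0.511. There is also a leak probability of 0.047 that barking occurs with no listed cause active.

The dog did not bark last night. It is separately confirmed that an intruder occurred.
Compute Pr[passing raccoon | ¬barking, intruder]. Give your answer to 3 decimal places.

Under noisy-OR, P(barking | causes) = 1 − (1−0.047)·∏(1−qᵢ) over the active causes.
P(¬barking | intruder) = 0.423132·0.88 + 0.206912·0.12 = 0.372356 + 0.024829 = 0.397185
Restricting to configurations with passing raccoon present: 0.206912·0.12 = 0.024829.
So P(passing raccoon | ¬barking, intruder) = 0.024829/0.397185 ≈ 0.063.

Pr[passing raccoon | ¬barking, intruder] ≈ 0.063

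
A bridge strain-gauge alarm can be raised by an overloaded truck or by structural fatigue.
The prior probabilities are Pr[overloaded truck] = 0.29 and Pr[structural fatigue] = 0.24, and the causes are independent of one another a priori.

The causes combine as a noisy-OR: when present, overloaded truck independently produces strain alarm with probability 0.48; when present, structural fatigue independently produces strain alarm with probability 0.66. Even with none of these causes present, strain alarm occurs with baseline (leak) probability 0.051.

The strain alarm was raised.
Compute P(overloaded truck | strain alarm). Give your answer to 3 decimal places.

Under noisy-OR, P(strain alarm | causes) = 1 − (1−0.051)·∏(1−qᵢ) over the active causes.
Enumerate the 4 (overloaded truck, structural fatigue) configurations and weight by the priors:
  P(strain alarm) = 0.051×0.71×0.76 + 0.67734×0.71×0.24 + 0.50652×0.29×0.76 + 0.832217×0.29×0.24
        = 0.027520 + 0.115419 + 0.111637 + 0.057922 = 0.312498
Configurations with overloaded truck contribute 0.169559, so
  P(overloaded truck | strain alarm) = 0.169559 / 0.312498 ≈ 0.543

P(overloaded truck | strain alarm) ≈ 0.543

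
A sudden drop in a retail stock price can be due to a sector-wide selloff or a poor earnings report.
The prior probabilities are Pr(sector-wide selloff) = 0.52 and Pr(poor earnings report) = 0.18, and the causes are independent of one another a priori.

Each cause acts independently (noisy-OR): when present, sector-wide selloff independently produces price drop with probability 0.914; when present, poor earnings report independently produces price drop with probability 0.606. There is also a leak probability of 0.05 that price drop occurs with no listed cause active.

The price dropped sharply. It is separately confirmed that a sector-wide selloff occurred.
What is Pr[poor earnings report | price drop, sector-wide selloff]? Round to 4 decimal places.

Under noisy-OR, P(price drop | causes) = 1 − (1−0.05)·∏(1−qᵢ) over the active causes.
Weight on poor earnings report=true, given the evidence: 0.96781·0.18 = 0.174206
The normalizing constant is 0.9183·0.82 + 0.96781·0.18 = 0.927212
Posterior = 0.174206 / 0.927212 ≈ 0.1879

Pr[poor earnings report | price drop, sector-wide selloff] ≈ 0.1879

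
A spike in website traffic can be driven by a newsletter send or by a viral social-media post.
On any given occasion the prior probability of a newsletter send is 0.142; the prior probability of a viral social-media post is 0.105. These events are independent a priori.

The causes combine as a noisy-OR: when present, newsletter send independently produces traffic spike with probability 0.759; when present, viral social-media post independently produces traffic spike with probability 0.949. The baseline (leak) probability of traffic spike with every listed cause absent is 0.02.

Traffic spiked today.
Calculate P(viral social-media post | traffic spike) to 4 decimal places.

P(viral social-media post | traffic spike) ≈ 0.4715

Under noisy-OR, P(traffic spike | causes) = 1 − (1−0.02)·∏(1−qᵢ) over the active causes.
Weight on viral social-media post=true, given the evidence: 0.085587 + 0.014730 = 0.100317
Normalizer over all consistent configurations: 0.02×0.858×0.895 + 0.95002×0.858×0.105 + 0.76382×0.142×0.895 + 0.987955×0.142×0.105 = 0.212749
Posterior = 0.100317 / 0.212749 ≈ 0.4715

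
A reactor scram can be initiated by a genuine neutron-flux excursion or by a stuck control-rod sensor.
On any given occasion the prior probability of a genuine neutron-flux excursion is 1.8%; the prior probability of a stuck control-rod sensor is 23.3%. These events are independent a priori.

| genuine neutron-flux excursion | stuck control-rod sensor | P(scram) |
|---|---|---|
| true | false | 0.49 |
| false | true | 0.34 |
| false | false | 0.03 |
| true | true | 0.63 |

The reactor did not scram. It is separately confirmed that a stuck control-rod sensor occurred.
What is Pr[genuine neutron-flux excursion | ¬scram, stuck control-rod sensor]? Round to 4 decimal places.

Pr[genuine neutron-flux excursion | ¬scram, stuck control-rod sensor] ≈ 0.0102

P(¬scram | stuck control-rod sensor) = 0.66×0.982 + 0.37×0.018 = 0.648120 + 0.006660 = 0.654780
Restricting to configurations with genuine neutron-flux excursion present: 0.37×0.018 = 0.006660.
So P(genuine neutron-flux excursion | ¬scram, stuck control-rod sensor) = 0.006660/0.654780 ≈ 0.0102.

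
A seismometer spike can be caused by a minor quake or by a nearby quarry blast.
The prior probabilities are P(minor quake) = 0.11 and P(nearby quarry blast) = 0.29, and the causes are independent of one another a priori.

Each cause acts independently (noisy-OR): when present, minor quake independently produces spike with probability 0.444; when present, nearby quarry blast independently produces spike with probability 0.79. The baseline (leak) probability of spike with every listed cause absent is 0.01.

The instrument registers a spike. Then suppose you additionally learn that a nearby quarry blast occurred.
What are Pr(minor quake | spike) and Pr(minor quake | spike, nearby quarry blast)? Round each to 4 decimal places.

Under noisy-OR, P(spike | causes) = 1 − (1−0.01)·∏(1−qᵢ) over the active causes.
P(spike) = 0.01·0.89·0.71 + 0.7921·0.89·0.29 + 0.44956·0.11·0.71 + 0.884408·0.11·0.29 = 0.006319 + 0.204441 + 0.035111 + 0.028213 = 0.274084
The minor quake-present share is 0.035111 + 0.028213 = 0.063324.
Hence the posterior is 0.063324/0.274084 ≈ 0.2310.

With the extra evidence:
Enumerate both values of minor quake and weight by the priors:
  P(spike | nearby quarry blast) = 0.7921×0.89 + 0.884408×0.11
        = 0.704969 + 0.097285 = 0.802254
Keeping only the minor quake-present terms gives 0.097285, so
  P(minor quake | spike, nearby quarry blast) = 0.097285 / 0.802254 ≈ 0.1213

Pr(minor quake | spike) ≈ 0.2310; Pr(minor quake | spike, nearby quarry blast) ≈ 0.1213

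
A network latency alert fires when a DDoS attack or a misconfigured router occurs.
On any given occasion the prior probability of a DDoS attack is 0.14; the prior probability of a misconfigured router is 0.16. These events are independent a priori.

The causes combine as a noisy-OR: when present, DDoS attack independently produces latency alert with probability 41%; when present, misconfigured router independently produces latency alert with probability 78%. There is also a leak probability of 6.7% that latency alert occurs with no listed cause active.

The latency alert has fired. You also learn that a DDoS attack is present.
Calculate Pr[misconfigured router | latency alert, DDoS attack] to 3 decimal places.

Pr[misconfigured router | latency alert, DDoS attack] ≈ 0.271

Under noisy-OR, P(latency alert | causes) = 1 − (1−0.067)·∏(1−qᵢ) over the active causes.
Weight on misconfigured router=true, given the evidence: 0.878897×0.16 = 0.140624
Denominator P(latency alert | DDoS attack): 0.44953×0.84 + 0.878897×0.16 = 0.518229
P(misconfigured router | latency alert, DDoS attack) = 0.140624/0.518229 ≈ 0.271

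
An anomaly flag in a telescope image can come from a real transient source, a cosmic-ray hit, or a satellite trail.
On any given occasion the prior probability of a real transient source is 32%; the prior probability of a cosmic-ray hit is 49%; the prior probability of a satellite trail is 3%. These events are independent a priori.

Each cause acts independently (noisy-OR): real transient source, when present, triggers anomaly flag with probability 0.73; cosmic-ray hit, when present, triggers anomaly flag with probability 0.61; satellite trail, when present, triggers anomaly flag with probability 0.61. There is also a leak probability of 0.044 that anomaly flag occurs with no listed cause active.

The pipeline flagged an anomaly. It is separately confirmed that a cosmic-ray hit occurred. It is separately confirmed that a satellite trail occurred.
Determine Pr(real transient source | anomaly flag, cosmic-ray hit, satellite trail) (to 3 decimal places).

Under noisy-OR, P(anomaly flag | causes) = 1 − (1−0.044)·∏(1−qᵢ) over the active causes.
P(anomaly flag | cosmic-ray hit, satellite trail) = 0.854592*0.68 + 0.96074*0.32 = 0.581123 + 0.307437 = 0.888560
Of this, 0.307437 comes from 0.96074*0.32 (the real transient source=true cases).
P(real transient source | anomaly flag, cosmic-ray hit, satellite trail) = 0.307437 / 0.888560 ≈ 0.346

Pr(real transient source | anomaly flag, cosmic-ray hit, satellite trail) ≈ 0.346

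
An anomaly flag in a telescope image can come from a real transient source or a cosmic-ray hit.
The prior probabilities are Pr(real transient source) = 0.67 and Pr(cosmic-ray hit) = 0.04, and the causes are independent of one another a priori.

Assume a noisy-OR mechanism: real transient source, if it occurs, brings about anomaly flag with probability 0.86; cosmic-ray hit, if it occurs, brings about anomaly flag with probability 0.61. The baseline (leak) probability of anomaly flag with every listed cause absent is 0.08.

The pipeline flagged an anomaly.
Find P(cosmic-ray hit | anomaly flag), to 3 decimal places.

P(cosmic-ray hit | anomaly flag) ≈ 0.055

Under noisy-OR, P(anomaly flag | causes) = 1 − (1−0.08)·∏(1−qᵢ) over the active causes.
Enumerate the 4 (real transient source, cosmic-ray hit) configurations and weight by the priors:
  P(anomaly flag) = 0.08*0.33*0.96 + 0.6412*0.33*0.04 + 0.8712*0.67*0.96 + 0.949768*0.67*0.04
        = 0.025344 + 0.008464 + 0.560356 + 0.025454 = 0.619618
The terms with cosmic-ray hit present sum to 0.033918, so
  P(cosmic-ray hit | anomaly flag) = 0.033918 / 0.619618 ≈ 0.055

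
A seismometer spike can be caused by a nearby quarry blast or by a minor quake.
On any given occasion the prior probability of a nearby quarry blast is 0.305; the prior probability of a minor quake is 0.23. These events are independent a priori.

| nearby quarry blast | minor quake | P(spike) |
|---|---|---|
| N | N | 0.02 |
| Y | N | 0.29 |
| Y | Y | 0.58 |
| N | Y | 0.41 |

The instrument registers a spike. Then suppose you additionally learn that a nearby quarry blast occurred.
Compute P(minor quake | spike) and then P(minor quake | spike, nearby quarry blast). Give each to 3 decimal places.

P(minor quake | spike) ≈ 0.574; P(minor quake | spike, nearby quarry blast) ≈ 0.374

P(spike) = 0.02*0.695*0.77 + 0.41*0.695*0.23 + 0.29*0.305*0.77 + 0.58*0.305*0.23 = 0.010703 + 0.065538 + 0.068106 + 0.040687 = 0.185034
The minor quake-present share is 0.065538 + 0.040687 = 0.106225.
P(minor quake | spike) = 0.106225 / 0.185034 ≈ 0.574

With the extra evidence:
For the numerator, keep only minor quake=true terms: 0.58·0.23 = 0.133400
Denominator P(spike | nearby quarry blast): 0.29·0.77 + 0.58·0.23 = 0.356700
P(minor quake | spike, nearby quarry blast) = 0.133400/0.356700 ≈ 0.374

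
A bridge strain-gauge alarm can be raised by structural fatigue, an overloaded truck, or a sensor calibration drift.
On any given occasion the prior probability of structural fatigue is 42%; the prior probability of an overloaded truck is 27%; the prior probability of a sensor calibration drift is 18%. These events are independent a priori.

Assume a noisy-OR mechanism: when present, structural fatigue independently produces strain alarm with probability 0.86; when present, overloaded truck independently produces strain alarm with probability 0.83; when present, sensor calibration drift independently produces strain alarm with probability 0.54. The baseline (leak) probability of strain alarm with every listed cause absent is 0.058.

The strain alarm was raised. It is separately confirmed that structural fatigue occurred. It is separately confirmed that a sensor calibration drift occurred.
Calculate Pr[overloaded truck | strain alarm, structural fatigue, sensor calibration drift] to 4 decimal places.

Under noisy-OR, P(strain alarm | causes) = 1 − (1−0.058)·∏(1−qᵢ) over the active causes.
Sum P(strain alarm|·) weighted by the priors over both values of overloaded truck:
  P(strain alarm | structural fatigue, sensor calibration drift) = 0.939335×0.73 + 0.989687×0.27
        = 0.685715 + 0.267215 = 0.952930
Keeping only the overloaded truck-present terms gives 0.267215, so
  P(overloaded truck | strain alarm, structural fatigue, sensor calibration drift) = 0.267215 / 0.952930 ≈ 0.2804

Pr[overloaded truck | strain alarm, structural fatigue, sensor calibration drift] ≈ 0.2804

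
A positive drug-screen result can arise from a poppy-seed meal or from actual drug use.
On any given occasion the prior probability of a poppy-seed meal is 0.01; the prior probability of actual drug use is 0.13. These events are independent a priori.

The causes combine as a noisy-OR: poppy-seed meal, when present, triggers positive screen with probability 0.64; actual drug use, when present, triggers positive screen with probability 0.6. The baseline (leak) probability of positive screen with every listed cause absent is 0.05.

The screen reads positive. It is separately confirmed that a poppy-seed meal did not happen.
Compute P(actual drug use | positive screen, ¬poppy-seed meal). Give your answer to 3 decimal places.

Under noisy-OR, P(positive screen | causes) = 1 − (1−0.05)·∏(1−qᵢ) over the active causes.
By total probability over both values of actual drug use:
  P(positive screen | ¬poppy-seed meal) = 0.05×0.87 + 0.62×0.13
        = 0.043500 + 0.080600 = 0.124100
Keeping only the actual drug use-present terms gives 0.080600, so
  P(actual drug use | positive screen, ¬poppy-seed meal) = 0.080600 / 0.124100 ≈ 0.649

P(actual drug use | positive screen, ¬poppy-seed meal) ≈ 0.649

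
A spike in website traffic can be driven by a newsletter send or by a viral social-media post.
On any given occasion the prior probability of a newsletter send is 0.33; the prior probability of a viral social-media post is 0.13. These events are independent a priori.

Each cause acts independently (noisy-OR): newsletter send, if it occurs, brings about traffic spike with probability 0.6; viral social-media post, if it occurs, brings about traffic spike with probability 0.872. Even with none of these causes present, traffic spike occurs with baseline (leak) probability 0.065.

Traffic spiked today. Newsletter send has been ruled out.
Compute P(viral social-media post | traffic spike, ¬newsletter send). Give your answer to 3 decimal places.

P(viral social-media post | traffic spike, ¬newsletter send) ≈ 0.669

Under noisy-OR, P(traffic spike | causes) = 1 − (1−0.065)·∏(1−qᵢ) over the active causes.
Enumerate both values of viral social-media post and weight by the priors:
  P(traffic spike | ¬newsletter send) = 0.065*0.87 + 0.88032*0.13
        = 0.056550 + 0.114442 = 0.170992
The terms with viral social-media post present sum to 0.114442, so
  P(viral social-media post | traffic spike, ¬newsletter send) = 0.114442 / 0.170992 ≈ 0.669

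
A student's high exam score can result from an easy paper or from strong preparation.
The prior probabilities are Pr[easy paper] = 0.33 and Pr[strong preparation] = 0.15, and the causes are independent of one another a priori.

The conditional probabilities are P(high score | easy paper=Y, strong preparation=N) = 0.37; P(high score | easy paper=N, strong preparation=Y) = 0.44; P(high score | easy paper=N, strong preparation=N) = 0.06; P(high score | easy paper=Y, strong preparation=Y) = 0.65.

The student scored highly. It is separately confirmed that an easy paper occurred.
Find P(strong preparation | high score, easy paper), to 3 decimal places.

P(strong preparation | high score, easy paper) ≈ 0.237

P(high score | easy paper) = 0.37×0.85 + 0.65×0.15 = 0.314500 + 0.097500 = 0.412000
Restricting to configurations with strong preparation present: 0.65×0.15 = 0.097500.
Hence the posterior is 0.097500/0.412000 ≈ 0.237.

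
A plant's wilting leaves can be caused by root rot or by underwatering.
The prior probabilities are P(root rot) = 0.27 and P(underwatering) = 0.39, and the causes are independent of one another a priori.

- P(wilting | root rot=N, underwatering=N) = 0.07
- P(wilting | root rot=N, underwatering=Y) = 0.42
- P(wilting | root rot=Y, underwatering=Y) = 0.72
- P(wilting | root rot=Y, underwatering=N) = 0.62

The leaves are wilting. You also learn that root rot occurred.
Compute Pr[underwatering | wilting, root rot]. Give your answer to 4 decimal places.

Weight on underwatering=true, given the evidence: 0.72·0.39 = 0.280800
Denominator P(wilting | root rot): 0.62·0.61 + 0.72·0.39 = 0.659000
Posterior = 0.280800 / 0.659000 ≈ 0.4261

Pr[underwatering | wilting, root rot] ≈ 0.4261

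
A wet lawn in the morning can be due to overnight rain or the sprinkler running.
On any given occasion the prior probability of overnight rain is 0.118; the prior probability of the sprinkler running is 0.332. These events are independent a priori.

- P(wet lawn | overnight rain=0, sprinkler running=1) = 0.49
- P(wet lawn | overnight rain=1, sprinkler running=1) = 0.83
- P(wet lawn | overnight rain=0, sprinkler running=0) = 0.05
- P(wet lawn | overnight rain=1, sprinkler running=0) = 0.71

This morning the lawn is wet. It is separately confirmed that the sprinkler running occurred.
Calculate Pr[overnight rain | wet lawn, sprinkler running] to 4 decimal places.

Pr[overnight rain | wet lawn, sprinkler running] ≈ 0.1848

P(wet lawn | sprinkler running) = 0.49·0.882 + 0.83·0.118 = 0.432180 + 0.097940 = 0.530120
The overnight rain-present share is 0.83·0.118 = 0.097940.
P(overnight rain | wet lawn, sprinkler running) = 0.097940 / 0.530120 ≈ 0.1848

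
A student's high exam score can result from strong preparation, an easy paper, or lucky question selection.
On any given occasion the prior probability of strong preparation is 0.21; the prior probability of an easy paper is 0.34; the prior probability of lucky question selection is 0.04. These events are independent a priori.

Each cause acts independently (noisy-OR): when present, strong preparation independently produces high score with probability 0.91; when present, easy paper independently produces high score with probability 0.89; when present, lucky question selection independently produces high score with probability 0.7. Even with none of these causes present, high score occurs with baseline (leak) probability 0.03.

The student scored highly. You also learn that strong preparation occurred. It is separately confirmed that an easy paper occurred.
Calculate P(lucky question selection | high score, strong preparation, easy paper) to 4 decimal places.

P(lucky question selection | high score, strong preparation, easy paper) ≈ 0.0403

Under noisy-OR, P(high score | causes) = 1 − (1−0.03)·∏(1−qᵢ) over the active causes.
P(high score | strong preparation, easy paper) = 0.990397×0.96 + 0.997119×0.04 = 0.950781 + 0.039885 = 0.990666
The lucky question selection-present share is 0.997119×0.04 = 0.039885.
Hence the posterior is 0.039885/0.990666 ≈ 0.0403.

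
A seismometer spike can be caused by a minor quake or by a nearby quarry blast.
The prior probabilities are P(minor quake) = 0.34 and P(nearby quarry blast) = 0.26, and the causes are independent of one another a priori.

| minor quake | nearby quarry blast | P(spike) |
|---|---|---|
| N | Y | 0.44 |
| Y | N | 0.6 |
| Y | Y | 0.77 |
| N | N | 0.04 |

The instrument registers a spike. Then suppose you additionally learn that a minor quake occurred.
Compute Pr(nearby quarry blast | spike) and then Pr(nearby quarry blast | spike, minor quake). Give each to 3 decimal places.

Pr(nearby quarry blast | spike) ≈ 0.457; Pr(nearby quarry blast | spike, minor quake) ≈ 0.311

Sum P(spike|·) weighted by the priors over the 4 (minor quake, nearby quarry blast) configurations:
  P(spike) = 0.04·0.66·0.74 + 0.44·0.66·0.26 + 0.6·0.34·0.74 + 0.77·0.34·0.26
        = 0.019536 + 0.075504 + 0.150960 + 0.068068 = 0.314068
Keeping only the nearby quarry blast-present terms gives 0.143572, so
  P(nearby quarry blast | spike) = 0.143572 / 0.314068 ≈ 0.457

Now condition on the additional information:
Enumerate both values of nearby quarry blast and weight by the priors:
  P(spike | minor quake) = 0.6*0.74 + 0.77*0.26
        = 0.444000 + 0.200200 = 0.644200
The terms with nearby quarry blast present sum to 0.200200, so
  P(nearby quarry blast | spike, minor quake) = 0.200200 / 0.644200 ≈ 0.311
This is intercausal reasoning (explaining away): once minor quake accounts for the spike, nearby quarry blast becomes less likely.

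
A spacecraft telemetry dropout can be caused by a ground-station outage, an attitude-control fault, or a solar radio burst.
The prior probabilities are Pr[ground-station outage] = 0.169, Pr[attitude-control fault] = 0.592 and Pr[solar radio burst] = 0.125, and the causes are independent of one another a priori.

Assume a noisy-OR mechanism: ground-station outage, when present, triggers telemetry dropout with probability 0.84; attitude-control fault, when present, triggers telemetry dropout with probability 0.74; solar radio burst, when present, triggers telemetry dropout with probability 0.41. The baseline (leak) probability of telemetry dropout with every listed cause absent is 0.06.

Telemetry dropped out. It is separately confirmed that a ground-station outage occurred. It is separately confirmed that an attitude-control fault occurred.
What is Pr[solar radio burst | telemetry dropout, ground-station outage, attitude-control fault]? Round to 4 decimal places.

Under noisy-OR, P(telemetry dropout | causes) = 1 − (1−0.06)·∏(1−qᵢ) over the active causes.
Enumerate both values of solar radio burst and weight by the priors:
  P(telemetry dropout | ground-station outage, attitude-control fault) = 0.960896·0.875 + 0.976929·0.125
        = 0.840784 + 0.122116 = 0.962900
Keeping only the solar radio burst-present terms gives 0.122116, so
  P(solar radio burst | telemetry dropout, ground-station outage, attitude-control fault) = 0.122116 / 0.962900 ≈ 0.1268

Pr[solar radio burst | telemetry dropout, ground-station outage, attitude-control fault] ≈ 0.1268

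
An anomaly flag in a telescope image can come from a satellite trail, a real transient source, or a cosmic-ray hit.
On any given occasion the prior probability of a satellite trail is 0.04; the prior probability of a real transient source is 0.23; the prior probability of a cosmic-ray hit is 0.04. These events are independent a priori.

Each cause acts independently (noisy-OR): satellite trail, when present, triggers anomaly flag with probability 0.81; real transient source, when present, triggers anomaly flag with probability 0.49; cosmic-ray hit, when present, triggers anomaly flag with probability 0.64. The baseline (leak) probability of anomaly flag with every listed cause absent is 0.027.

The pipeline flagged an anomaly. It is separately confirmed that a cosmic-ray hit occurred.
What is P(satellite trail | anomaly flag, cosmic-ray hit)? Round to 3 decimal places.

P(satellite trail | anomaly flag, cosmic-ray hit) ≈ 0.054

Under noisy-OR, P(anomaly flag | causes) = 1 − (1−0.027)·∏(1−qᵢ) over the active causes.
Enumerate the 4 (satellite trail, real transient source) configurations and weight by the priors:
  P(anomaly flag | cosmic-ray hit) = 0.64972*0.96*0.77 + 0.821357*0.96*0.23 + 0.933447*0.04*0.77 + 0.966058*0.04*0.23
        = 0.480273 + 0.181356 + 0.028750 + 0.008888 = 0.699267
The terms with satellite trail present sum to 0.037638, so
  P(satellite trail | anomaly flag, cosmic-ray hit) = 0.037638 / 0.699267 ≈ 0.054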